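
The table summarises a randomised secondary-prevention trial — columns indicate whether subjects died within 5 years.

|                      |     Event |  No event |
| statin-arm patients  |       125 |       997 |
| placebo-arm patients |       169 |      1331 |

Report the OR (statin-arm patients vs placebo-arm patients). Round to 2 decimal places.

OR ≈ 0.99

odds, statin-arm patients = 125/997 = 0.1254
odds, placebo-arm patients = 169/1331 = 0.1270
OR = 0.1254 / 0.1270 = 0.99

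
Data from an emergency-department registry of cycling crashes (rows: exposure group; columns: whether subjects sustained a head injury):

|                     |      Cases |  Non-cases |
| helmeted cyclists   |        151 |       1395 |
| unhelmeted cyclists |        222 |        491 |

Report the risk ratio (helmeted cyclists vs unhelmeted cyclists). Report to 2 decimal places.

RR ≈ 0.31

risk, helmeted cyclists = 151/1546 = 0.0977
risk, unhelmeted cyclists = 222/713 = 0.3114
RR = 0.0977 / 0.3114 = 0.31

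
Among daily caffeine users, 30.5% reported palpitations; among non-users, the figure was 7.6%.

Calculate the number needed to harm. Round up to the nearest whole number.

NNH: 5

absolute risk difference = 0.229000
1 / 0.229000 = 4.367 → round up → 5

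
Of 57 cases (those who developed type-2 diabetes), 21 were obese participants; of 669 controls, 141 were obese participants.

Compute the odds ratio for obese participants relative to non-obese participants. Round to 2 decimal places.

OR = (21 × 528) / (141 × 36) = 11088/5076 ≈ 2.18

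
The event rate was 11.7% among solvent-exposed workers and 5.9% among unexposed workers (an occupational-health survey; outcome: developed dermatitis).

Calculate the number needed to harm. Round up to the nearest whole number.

absolute risk difference = 0.058000
1 / 0.058000 = 17.241 → round up → 18

NNH ≈ 18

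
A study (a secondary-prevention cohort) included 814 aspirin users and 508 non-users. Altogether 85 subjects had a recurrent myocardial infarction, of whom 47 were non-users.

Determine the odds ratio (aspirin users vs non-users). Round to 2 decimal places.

aspirin users with the outcome: 85 − 47 = 38
aspirin users without the outcome: 814 − 38 = 776
non-users without the outcome: 508 − 47 = 461
OR = (38 × 461) / (776 × 47) = 17518/36472 ≈ 0.48

OR ≈ 0.48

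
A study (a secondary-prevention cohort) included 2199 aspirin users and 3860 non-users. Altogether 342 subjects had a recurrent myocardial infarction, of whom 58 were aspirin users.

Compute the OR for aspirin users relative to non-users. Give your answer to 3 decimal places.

aspirin users without the outcome: 2199 − 58 = 2141
non-users with the outcome: 342 − 58 = 284
non-users without the outcome: 3860 − 284 = 3576
OR = (58 × 3576) / (2141 × 284) = 207408/608044 ≈ 0.341

0.341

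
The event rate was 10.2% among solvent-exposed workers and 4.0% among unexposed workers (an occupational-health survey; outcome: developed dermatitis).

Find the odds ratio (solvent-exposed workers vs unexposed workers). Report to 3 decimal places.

odds, solvent-exposed workers = 0.10200/0.89800 = 0.11359
odds, unexposed workers = 0.04000/0.96000 = 0.04167
OR = 0.11359 / 0.04167 = 2.726

OR: 2.726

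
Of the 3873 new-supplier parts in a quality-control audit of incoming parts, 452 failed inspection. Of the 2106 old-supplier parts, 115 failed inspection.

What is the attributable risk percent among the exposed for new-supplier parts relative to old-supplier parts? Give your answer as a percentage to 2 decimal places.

AR% ≈ 53.21%

risk, new-supplier parts = 452/3873 = 0.1167
risk, old-supplier parts = 115/2106 = 0.0546
AR% = (0.1167 − 0.0546) / 0.1167 = 0.5321 → 53.21%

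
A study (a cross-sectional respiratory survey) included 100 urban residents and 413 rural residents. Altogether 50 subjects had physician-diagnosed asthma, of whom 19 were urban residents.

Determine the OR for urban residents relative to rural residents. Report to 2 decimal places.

2.89

urban residents without the outcome: 100 − 19 = 81
rural residents with the outcome: 50 − 19 = 31
rural residents without the outcome: 413 − 31 = 382
odds, urban residents = 19/81 = 0.2346
odds, rural residents = 31/382 = 0.0812
OR = 0.2346 / 0.0812 = 2.89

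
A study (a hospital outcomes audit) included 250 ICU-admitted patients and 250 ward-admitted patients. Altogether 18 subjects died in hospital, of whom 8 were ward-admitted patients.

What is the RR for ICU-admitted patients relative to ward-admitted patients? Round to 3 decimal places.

RR = 1.250

ICU-admitted patients with the outcome: 18 − 8 = 10
ICU-admitted patients without the outcome: 250 − 10 = 240
ward-admitted patients without the outcome: 250 − 8 = 242
risk, ICU-admitted patients = 10/250 = 0.04000
risk, ward-admitted patients = 8/250 = 0.03200
RR = 0.04000 / 0.03200 = 1.250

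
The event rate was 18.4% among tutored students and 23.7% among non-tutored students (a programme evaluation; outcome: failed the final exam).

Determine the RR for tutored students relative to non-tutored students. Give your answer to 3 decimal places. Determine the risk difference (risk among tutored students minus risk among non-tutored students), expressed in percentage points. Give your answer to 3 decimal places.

RR = 0.776; RD = -5.300

RR = 0.1840 / 0.2370 = 0.776
risk difference = 0.1840 − 0.2370 = -0.0530 → -5.300 percentage points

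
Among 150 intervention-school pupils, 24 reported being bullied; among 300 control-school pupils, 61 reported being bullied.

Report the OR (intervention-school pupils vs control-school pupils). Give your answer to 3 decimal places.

0.746

odds, intervention-school pupils = 24/126 = 0.1905
odds, control-school pupils = 61/239 = 0.2552
OR = 0.1905 / 0.2552 = 0.746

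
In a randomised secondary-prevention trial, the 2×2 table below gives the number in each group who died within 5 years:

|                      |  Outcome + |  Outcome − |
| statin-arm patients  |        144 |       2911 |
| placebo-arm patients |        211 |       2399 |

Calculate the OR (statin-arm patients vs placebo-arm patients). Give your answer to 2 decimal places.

0.56

odds, statin-arm patients = 144/2911 = 0.04947
odds, placebo-arm patients = 211/2399 = 0.08795
OR = 0.04947 / 0.08795 = 0.56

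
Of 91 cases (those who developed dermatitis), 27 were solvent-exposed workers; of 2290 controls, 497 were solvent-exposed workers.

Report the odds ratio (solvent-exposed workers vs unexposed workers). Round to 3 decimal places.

odds, solvent-exposed workers = 27/497 = 0.05433
odds, unexposed workers = 64/1793 = 0.03569
OR = 0.05433 / 0.03569 = 1.522

OR = 1.522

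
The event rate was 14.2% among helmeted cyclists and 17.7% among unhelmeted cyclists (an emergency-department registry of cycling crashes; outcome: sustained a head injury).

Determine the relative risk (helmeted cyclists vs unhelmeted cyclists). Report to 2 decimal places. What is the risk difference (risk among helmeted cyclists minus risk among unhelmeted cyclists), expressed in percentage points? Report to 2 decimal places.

RR = 0.80; RD = -3.50

RR = 0.1420 / 0.1770 = 0.80
risk difference = 0.1420 − 0.1770 = -0.0350 → -3.50 percentage points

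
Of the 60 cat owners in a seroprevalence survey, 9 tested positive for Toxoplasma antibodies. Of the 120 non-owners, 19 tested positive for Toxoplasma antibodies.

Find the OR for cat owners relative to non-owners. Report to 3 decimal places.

OR ≈ 0.938

odds, cat owners = 9/51 = 0.1765
odds, non-owners = 19/101 = 0.1881
OR = 0.1765 / 0.1881 = 0.938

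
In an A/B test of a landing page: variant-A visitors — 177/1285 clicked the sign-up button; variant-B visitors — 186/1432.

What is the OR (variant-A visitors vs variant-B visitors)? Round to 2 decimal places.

odds, variant-A visitors = 177/1108 = 0.1597
odds, variant-B visitors = 186/1246 = 0.1493
OR = 0.1597 / 0.1493 = 1.07

OR = 1.07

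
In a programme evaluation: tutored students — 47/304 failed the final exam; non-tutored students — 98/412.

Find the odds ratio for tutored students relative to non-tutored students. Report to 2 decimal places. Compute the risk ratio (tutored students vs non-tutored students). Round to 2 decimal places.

OR = 0.59; RR = 0.65

odds, tutored students = 47/257 = 0.1829
odds, non-tutored students = 98/314 = 0.3121
OR = 0.1829 / 0.3121 = 0.59
risk, tutored students = 47/304 = 0.1546
risk, non-tutored students = 98/412 = 0.2379
RR = 0.1546 / 0.2379 = 0.65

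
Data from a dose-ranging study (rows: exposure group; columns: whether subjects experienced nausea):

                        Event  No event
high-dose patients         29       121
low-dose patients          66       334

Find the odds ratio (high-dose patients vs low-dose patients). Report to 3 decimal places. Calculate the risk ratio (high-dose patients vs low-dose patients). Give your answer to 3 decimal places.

OR = 1.213; RR = 1.172

odds, high-dose patients = 29/121 = 0.2397
odds, low-dose patients = 66/334 = 0.1976
OR = 0.2397 / 0.1976 = 1.213
risk, high-dose patients = 29/150 = 0.1933
risk, low-dose patients = 66/400 = 0.1650
RR = 0.1933 / 0.1650 = 1.172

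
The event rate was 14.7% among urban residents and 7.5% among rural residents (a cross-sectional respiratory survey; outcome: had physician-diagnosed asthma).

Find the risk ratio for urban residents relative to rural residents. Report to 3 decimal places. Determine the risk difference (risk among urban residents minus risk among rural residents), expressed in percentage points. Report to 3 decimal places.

RR = 1.960; RD = 7.200

RR = 0.1470 / 0.0750 = 1.960
risk difference = 0.1470 − 0.0750 = 0.0720 → 7.200 percentage points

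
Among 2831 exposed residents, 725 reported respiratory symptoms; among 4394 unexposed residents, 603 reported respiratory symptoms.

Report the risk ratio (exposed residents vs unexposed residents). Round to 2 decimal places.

1.87

risk, exposed residents = 725/2831 = 0.2561
risk, unexposed residents = 603/4394 = 0.1372
RR = 0.2561 / 0.1372 = 1.87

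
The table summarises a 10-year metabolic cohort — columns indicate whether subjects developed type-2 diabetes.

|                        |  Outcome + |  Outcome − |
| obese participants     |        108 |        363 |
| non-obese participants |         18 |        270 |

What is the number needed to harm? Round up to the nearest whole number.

risk, obese participants = 108/471 = 0.229299
risk, non-obese participants = 18/288 = 0.062500
absolute risk difference = 0.166799
1 / 0.166799 = 5.995 → round up → 6

6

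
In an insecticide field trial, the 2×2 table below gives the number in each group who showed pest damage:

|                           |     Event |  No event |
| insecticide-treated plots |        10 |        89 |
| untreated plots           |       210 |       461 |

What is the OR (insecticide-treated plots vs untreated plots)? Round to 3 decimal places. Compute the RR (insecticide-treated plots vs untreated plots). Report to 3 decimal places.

OR = 0.247; RR = 0.323

OR = (10 × 461) / (89 × 210) = 4610/18690 ≈ 0.247
risk, insecticide-treated plots = 10/99 = 0.1010
risk, untreated plots = 210/671 = 0.3130
RR = 0.1010 / 0.3130 = 0.323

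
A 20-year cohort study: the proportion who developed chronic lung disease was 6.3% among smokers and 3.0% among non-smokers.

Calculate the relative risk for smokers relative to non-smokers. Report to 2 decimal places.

RR = 0.06300 / 0.03000 = 2.10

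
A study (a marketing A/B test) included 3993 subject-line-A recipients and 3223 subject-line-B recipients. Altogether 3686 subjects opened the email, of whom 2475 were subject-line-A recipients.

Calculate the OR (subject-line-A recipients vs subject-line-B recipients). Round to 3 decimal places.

subject-line-A recipients without the outcome: 3993 − 2475 = 1518
subject-line-B recipients with the outcome: 3686 − 2475 = 1211
subject-line-B recipients without the outcome: 3223 − 1211 = 2012
OR = (2475 × 2012) / (1518 × 1211) = 4979700/1838298 ≈ 2.709

2.709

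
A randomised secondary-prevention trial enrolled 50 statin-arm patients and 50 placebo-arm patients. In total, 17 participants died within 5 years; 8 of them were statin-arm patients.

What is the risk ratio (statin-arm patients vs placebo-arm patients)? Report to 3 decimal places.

0.889

statin-arm patients without the outcome: 50 − 8 = 42
placebo-arm patients with the outcome: 17 − 8 = 9
placebo-arm patients without the outcome: 50 − 9 = 41
risk, statin-arm patients = 8/50 = 0.1600
risk, placebo-arm patients = 9/50 = 0.1800
RR = 0.1600 / 0.1800 = 0.889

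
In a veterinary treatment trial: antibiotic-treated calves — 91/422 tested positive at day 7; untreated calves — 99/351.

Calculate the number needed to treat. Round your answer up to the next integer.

NNT = 16

risk, antibiotic-treated calves = 91/422 = 0.215640
risk, untreated calves = 99/351 = 0.282051
absolute risk difference = 0.066411
1 / 0.066411 = 15.058 → round up → 16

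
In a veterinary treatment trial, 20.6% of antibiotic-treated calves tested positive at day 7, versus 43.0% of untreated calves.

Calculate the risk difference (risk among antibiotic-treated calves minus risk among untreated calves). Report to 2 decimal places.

risk difference = 0.2060 − 0.4300 = -0.22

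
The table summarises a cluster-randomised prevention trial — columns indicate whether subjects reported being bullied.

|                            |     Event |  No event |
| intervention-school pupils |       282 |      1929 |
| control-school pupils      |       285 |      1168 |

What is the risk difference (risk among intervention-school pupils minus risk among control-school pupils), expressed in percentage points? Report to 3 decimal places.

RD = -6.860

risk, intervention-school pupils = 282/2211 = 0.1275
risk, control-school pupils = 285/1453 = 0.1961
risk difference = 0.1275 − 0.1961 = -0.0686 → -6.860 percentage points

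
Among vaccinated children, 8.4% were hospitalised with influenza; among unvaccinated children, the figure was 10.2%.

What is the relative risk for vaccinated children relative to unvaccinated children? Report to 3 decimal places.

RR = 0.0840 / 0.1020 = 0.824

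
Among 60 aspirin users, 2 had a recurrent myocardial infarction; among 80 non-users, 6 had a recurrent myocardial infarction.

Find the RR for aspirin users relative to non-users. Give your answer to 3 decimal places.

RR: 0.444

risk, aspirin users = 2/60 = 0.03333
risk, non-users = 6/80 = 0.07500
RR = 0.03333 / 0.07500 = 0.444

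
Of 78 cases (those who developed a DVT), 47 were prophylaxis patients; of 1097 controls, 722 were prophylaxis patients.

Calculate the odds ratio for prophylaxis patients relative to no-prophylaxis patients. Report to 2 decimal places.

0.79

odds, prophylaxis patients = 47/722 = 0.0651
odds, no-prophylaxis patients = 31/375 = 0.0827
OR = 0.0651 / 0.0827 = 0.79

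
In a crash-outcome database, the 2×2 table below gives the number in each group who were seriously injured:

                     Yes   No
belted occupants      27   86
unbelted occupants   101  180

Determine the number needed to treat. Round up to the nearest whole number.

9

risk, belted occupants = 27/113 = 0.238938
risk, unbelted occupants = 101/281 = 0.359431
absolute risk difference = 0.120493
1 / 0.120493 = 8.299 → round up → 9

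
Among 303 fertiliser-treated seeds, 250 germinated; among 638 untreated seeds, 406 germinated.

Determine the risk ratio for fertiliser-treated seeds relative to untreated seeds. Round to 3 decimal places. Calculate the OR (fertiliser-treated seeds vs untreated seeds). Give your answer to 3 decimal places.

RR = 1.297; OR = 2.695

risk, fertiliser-treated seeds = 250/303 = 0.8251
risk, untreated seeds = 406/638 = 0.6364
RR = 0.8251 / 0.6364 = 1.297
odds, fertiliser-treated seeds = 250/53 = 4.7170
odds, untreated seeds = 406/232 = 1.7500
OR = 4.7170 / 1.7500 = 2.695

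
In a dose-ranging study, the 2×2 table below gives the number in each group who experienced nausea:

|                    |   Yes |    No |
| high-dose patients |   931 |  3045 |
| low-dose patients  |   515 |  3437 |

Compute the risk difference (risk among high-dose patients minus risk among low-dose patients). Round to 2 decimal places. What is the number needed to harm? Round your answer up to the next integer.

RD = 0.10; NNH = 10

risk, high-dose patients = 931/3976 = 0.2342
risk, low-dose patients = 515/3952 = 0.1303
risk difference = 0.2342 − 0.1303 = 0.10
absolute risk difference = 0.103841
1 / 0.103841 = 9.630 → round up → 10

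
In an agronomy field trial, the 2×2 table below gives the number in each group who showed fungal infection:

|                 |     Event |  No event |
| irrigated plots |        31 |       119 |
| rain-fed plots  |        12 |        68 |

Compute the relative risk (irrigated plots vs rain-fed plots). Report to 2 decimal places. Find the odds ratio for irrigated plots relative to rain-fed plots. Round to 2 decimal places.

risk, irrigated plots = 31/150 = 0.2067
risk, rain-fed plots = 12/80 = 0.1500
RR = 0.2067 / 0.1500 = 1.38
OR = (31 × 68) / (119 × 12) = 2108/1428 ≈ 1.48

RR = 1.38; OR = 1.48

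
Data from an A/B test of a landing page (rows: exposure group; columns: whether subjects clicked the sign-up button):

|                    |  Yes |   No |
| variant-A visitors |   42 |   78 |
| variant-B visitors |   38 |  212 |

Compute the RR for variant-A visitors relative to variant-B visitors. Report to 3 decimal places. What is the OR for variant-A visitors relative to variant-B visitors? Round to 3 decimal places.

risk, variant-A visitors = 42/120 = 0.3500
risk, variant-B visitors = 38/250 = 0.1520
RR = 0.3500 / 0.1520 = 2.303
OR = (42 × 212) / (78 × 38) = 8904/2964 ≈ 3.004

RR = 2.303; OR = 3.004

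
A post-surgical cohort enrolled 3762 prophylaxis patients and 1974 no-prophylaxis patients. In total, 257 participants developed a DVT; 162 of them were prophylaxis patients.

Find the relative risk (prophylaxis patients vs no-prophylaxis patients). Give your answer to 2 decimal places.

prophylaxis patients without the outcome: 3762 − 162 = 3600
no-prophylaxis patients with the outcome: 257 − 162 = 95
no-prophylaxis patients without the outcome: 1974 − 95 = 1879
risk, prophylaxis patients = 162/3762 = 0.04306
risk, no-prophylaxis patients = 95/1974 = 0.04813
RR = 0.04306 / 0.04813 = 0.89

0.89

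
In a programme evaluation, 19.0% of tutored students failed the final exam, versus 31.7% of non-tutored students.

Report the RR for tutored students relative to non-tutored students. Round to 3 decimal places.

RR = 0.1900 / 0.3170 = 0.599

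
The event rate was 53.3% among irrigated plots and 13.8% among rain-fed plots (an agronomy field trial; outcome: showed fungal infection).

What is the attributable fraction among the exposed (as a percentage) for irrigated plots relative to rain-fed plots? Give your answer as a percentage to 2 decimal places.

AR% = (0.5330 − 0.1380) / 0.5330 = 0.7411 → 74.11%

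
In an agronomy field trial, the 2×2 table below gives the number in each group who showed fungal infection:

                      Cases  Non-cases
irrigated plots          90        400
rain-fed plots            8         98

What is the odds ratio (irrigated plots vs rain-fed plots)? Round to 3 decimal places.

OR = (90 × 98) / (400 × 8) = 8820/3200 ≈ 2.756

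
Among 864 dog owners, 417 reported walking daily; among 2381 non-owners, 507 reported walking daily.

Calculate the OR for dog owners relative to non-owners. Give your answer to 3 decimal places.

OR = (417 × 1874) / (447 × 507) = 781458/226629 ≈ 3.448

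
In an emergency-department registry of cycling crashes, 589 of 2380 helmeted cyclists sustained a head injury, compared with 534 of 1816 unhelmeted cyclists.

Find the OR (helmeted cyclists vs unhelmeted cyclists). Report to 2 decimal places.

OR: 0.79

odds, helmeted cyclists = 589/1791 = 0.3289
odds, unhelmeted cyclists = 534/1282 = 0.4165
OR = 0.3289 / 0.4165 = 0.79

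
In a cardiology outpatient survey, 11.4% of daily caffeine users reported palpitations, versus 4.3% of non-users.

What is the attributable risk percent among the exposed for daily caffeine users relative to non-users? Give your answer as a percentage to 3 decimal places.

AR% = (0.11400 − 0.04300) / 0.11400 = 0.6228 → 62.281%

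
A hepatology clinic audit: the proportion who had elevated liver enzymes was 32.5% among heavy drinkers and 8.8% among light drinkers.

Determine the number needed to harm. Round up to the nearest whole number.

absolute risk difference = 0.237000
1 / 0.237000 = 4.219 → round up → 5

NNH = 5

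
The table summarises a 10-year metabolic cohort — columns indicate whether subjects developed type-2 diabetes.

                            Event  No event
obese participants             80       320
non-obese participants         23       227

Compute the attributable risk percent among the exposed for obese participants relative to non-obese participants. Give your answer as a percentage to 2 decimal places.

risk, obese participants = 80/400 = 0.2000
risk, non-obese participants = 23/250 = 0.0920
AR% = (0.2000 − 0.0920) / 0.2000 = 0.5400 → 54.00%

54.00%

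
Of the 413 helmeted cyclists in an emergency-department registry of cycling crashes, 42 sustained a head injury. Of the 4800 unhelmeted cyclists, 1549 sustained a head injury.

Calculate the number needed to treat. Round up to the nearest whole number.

NNT: 5

risk, helmeted cyclists = 42/413 = 0.101695
risk, unhelmeted cyclists = 1549/4800 = 0.322708
absolute risk difference = 0.221013
1 / 0.221013 = 4.525 → round up → 5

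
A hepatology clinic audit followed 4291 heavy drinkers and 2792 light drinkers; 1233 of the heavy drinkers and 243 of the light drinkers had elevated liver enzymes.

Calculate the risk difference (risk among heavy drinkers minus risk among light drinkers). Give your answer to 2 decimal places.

RD: 0.20

risk, heavy drinkers = 1233/4291 = 0.2873
risk, light drinkers = 243/2792 = 0.0870
risk difference = 0.2873 − 0.0870 = 0.20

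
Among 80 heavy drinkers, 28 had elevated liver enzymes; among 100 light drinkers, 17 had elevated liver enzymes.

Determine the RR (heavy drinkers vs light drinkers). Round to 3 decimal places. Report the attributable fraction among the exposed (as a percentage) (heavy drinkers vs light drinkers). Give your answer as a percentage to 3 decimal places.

RR = 2.059; AR% = 51.429%

risk, heavy drinkers = 28/80 = 0.3500
risk, light drinkers = 17/100 = 0.1700
RR = 0.3500 / 0.1700 = 2.059
AR% = (0.3500 − 0.1700) / 0.3500 = 0.5143 → 51.429%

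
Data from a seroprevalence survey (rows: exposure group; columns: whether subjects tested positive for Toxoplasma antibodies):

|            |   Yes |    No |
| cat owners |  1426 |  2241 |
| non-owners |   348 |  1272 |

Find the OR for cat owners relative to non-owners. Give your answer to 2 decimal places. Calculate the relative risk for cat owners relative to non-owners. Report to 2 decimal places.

odds, cat owners = 1426/2241 = 0.6363
odds, non-owners = 348/1272 = 0.2736
OR = 0.6363 / 0.2736 = 2.33
risk, cat owners = 1426/3667 = 0.3889
risk, non-owners = 348/1620 = 0.2148
RR = 0.3889 / 0.2148 = 1.81

OR = 2.33; RR = 1.81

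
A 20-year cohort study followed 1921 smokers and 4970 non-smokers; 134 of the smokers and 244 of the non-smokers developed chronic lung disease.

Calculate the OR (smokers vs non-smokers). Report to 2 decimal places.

OR = (134 × 4726) / (1787 × 244) = 633284/436028 ≈ 1.45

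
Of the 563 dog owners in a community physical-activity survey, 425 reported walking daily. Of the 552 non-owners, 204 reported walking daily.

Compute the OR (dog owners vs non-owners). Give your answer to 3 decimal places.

OR = (425 × 348) / (138 × 204) = 147900/28152 ≈ 5.254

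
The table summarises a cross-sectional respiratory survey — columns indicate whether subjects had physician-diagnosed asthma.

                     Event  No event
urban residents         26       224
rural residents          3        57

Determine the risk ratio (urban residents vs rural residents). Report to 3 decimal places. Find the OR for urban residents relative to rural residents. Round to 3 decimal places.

risk, urban residents = 26/250 = 0.1040
risk, rural residents = 3/60 = 0.0500
RR = 0.1040 / 0.0500 = 2.080
OR = (26 × 57) / (224 × 3) = 1482/672 ≈ 2.205

RR = 2.080; OR = 2.205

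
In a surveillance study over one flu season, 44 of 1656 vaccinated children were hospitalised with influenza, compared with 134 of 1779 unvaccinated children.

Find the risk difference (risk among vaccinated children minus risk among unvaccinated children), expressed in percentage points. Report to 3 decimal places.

-4.875

risk, vaccinated children = 44/1656 = 0.02657
risk, unvaccinated children = 134/1779 = 0.07532
risk difference = 0.02657 − 0.07532 = -0.04875 → -4.875 percentage points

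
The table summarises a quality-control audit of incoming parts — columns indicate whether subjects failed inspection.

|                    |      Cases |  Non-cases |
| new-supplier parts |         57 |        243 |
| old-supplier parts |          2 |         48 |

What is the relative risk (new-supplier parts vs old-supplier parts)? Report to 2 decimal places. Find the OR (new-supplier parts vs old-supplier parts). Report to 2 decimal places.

risk, new-supplier parts = 57/300 = 0.19000
risk, old-supplier parts = 2/50 = 0.04000
RR = 0.19000 / 0.04000 = 4.75
OR = (57 × 48) / (243 × 2) = 2736/486 ≈ 5.63

RR = 4.75; OR = 5.63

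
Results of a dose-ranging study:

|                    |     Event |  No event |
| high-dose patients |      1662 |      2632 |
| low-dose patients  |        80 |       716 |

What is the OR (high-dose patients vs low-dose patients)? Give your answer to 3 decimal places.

OR = (1662 × 716) / (2632 × 80) = 1189992/210560 ≈ 5.652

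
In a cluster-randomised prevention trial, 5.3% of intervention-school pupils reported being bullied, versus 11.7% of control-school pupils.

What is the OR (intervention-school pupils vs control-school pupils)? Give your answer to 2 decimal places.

odds, intervention-school pupils = 0.0530/0.9470 = 0.0560
odds, control-school pupils = 0.1170/0.8830 = 0.1325
OR = 0.0560 / 0.1325 = 0.42

0.42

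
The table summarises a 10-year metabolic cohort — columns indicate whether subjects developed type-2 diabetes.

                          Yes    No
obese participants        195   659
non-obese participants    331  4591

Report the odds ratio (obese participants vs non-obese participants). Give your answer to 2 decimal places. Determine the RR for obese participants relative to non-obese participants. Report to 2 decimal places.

odds, obese participants = 195/659 = 0.2959
odds, non-obese participants = 331/4591 = 0.0721
OR = 0.2959 / 0.0721 = 4.10
risk, obese participants = 195/854 = 0.2283
risk, non-obese participants = 331/4922 = 0.0672
RR = 0.2283 / 0.0672 = 3.40

OR = 4.10; RR = 3.40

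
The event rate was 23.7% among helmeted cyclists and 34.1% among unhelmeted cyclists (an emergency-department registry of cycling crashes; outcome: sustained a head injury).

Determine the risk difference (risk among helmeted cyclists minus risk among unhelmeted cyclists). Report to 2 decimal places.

risk difference = 0.2370 − 0.3410 = -0.10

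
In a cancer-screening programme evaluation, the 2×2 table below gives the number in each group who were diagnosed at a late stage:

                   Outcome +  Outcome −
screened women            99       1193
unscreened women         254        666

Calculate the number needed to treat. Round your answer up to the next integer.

risk, screened women = 99/1292 = 0.076625
risk, unscreened women = 254/920 = 0.276087
absolute risk difference = 0.199462
1 / 0.199462 = 5.013 → round up → 6

NNT = 6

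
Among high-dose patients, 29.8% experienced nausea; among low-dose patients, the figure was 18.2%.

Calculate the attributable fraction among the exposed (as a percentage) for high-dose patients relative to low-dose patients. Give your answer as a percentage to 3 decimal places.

AR% = (0.2980 − 0.1820) / 0.2980 = 0.3893 → 38.926%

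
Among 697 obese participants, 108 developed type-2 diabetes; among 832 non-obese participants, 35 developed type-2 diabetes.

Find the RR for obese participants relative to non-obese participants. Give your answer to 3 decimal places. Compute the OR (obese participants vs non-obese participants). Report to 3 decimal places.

risk, obese participants = 108/697 = 0.15495
risk, non-obese participants = 35/832 = 0.04207
RR = 0.15495 / 0.04207 = 3.683
OR = (108 × 797) / (589 × 35) = 86076/20615 ≈ 4.175

RR = 3.683; OR = 4.175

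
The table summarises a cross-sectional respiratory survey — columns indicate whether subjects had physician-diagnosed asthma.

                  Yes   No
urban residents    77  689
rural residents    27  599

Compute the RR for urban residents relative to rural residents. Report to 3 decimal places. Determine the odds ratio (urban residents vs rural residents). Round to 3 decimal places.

risk, urban residents = 77/766 = 0.10052
risk, rural residents = 27/626 = 0.04313
RR = 0.10052 / 0.04313 = 2.331
odds, urban residents = 77/689 = 0.11176
odds, rural residents = 27/599 = 0.04508
OR = 0.11176 / 0.04508 = 2.479

RR = 2.331; OR = 2.479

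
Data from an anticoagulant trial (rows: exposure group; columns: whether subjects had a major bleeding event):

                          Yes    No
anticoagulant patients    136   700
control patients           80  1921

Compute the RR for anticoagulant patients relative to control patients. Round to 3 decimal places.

RR ≈ 4.069

risk, anticoagulant patients = 136/836 = 0.16268
risk, control patients = 80/2001 = 0.03998
RR = 0.16268 / 0.03998 = 4.069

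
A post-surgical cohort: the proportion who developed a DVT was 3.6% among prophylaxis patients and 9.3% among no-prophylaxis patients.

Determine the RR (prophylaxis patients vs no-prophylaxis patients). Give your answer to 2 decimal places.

RR = 0.03600 / 0.09300 = 0.39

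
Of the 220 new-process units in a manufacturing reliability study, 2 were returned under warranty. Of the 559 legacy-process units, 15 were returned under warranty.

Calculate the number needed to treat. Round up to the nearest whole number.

57

risk, new-process units = 2/220 = 0.009091
risk, legacy-process units = 15/559 = 0.026834
absolute risk difference = 0.017743
1 / 0.017743 = 56.360 → round up → 57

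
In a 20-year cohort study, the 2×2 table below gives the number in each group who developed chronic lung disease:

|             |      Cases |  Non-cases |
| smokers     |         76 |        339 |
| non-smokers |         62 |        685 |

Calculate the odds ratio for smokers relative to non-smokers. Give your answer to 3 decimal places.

2.477

odds, smokers = 76/339 = 0.2242
odds, non-smokers = 62/685 = 0.0905
OR = 0.2242 / 0.0905 = 2.477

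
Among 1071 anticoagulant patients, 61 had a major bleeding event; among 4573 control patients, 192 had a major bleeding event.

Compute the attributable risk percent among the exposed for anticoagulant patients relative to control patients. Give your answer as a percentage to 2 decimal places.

26.28%

risk, anticoagulant patients = 61/1071 = 0.05696
risk, control patients = 192/4573 = 0.04199
AR% = (0.05696 − 0.04199) / 0.05696 = 0.2628 → 26.28%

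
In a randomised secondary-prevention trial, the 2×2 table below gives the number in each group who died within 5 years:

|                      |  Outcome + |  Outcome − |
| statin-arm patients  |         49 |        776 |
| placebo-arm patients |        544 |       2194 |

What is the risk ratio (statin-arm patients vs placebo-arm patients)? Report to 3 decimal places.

risk, statin-arm patients = 49/825 = 0.0594
risk, placebo-arm patients = 544/2738 = 0.1987
RR = 0.0594 / 0.1987 = 0.299

0.299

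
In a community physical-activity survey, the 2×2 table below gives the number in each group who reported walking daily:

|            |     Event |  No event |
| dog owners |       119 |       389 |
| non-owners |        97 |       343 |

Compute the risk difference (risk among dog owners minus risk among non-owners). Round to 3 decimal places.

RD: 0.014

risk, dog owners = 119/508 = 0.2343
risk, non-owners = 97/440 = 0.2205
risk difference = 0.2343 − 0.2205 = 0.014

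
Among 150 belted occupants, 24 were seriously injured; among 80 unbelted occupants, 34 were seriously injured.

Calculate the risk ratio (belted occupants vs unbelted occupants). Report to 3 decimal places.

0.376

risk, belted occupants = 24/150 = 0.1600
risk, unbelted occupants = 34/80 = 0.4250
RR = 0.1600 / 0.4250 = 0.376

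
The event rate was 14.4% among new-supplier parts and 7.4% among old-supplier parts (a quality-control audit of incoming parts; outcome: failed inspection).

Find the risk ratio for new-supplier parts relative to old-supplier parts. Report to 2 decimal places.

RR = 0.1440 / 0.0740 = 1.95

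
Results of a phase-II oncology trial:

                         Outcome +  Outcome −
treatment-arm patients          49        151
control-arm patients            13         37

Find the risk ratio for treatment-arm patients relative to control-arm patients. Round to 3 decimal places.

risk, treatment-arm patients = 49/200 = 0.2450
risk, control-arm patients = 13/50 = 0.2600
RR = 0.2450 / 0.2600 = 0.942

RR = 0.942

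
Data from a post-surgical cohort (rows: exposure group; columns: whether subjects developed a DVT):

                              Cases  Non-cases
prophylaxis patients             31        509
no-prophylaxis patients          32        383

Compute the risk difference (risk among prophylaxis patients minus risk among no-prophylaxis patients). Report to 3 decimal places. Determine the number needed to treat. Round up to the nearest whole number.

RD = -0.020; NNT = 51

risk, prophylaxis patients = 31/540 = 0.0574
risk, no-prophylaxis patients = 32/415 = 0.0771
risk difference = 0.0574 − 0.0771 = -0.020
absolute risk difference = 0.019701
1 / 0.019701 = 50.759 → round up → 51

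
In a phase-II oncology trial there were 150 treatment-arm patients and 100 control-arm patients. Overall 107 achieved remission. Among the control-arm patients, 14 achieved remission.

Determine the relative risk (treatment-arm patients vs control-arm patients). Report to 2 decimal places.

RR: 4.43

treatment-arm patients with the outcome: 107 − 14 = 93
treatment-arm patients without the outcome: 150 − 93 = 57
control-arm patients without the outcome: 100 − 14 = 86
risk, treatment-arm patients = 93/150 = 0.6200
risk, control-arm patients = 14/100 = 0.1400
RR = 0.6200 / 0.1400 = 4.43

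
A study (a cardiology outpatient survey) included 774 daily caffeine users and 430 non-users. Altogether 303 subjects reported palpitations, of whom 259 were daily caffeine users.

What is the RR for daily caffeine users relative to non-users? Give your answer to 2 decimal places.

daily caffeine users without the outcome: 774 − 259 = 515
non-users with the outcome: 303 − 259 = 44
non-users without the outcome: 430 − 44 = 386
risk, daily caffeine users = 259/774 = 0.3346
risk, non-users = 44/430 = 0.1023
RR = 0.3346 / 0.1023 = 3.27

RR: 3.27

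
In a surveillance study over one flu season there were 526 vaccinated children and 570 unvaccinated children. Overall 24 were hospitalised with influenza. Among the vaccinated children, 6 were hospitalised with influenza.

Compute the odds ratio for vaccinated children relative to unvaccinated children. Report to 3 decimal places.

OR = 0.354

vaccinated children without the outcome: 526 − 6 = 520
unvaccinated children with the outcome: 24 − 6 = 18
unvaccinated children without the outcome: 570 − 18 = 552
OR = (6 × 552) / (520 × 18) = 3312/9360 ≈ 0.354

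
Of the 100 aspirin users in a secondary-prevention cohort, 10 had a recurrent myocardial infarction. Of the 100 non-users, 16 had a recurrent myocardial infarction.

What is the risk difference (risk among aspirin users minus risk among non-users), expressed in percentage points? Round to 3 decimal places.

risk, aspirin users = 10/100 = 0.1000
risk, non-users = 16/100 = 0.1600
risk difference = 0.1000 − 0.1600 = -0.0600 → -6.000 percentage points

RD: -6.000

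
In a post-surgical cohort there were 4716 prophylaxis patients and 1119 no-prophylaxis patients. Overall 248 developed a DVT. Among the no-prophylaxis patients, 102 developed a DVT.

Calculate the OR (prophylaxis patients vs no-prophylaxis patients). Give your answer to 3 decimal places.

OR = 0.319

prophylaxis patients with the outcome: 248 − 102 = 146
prophylaxis patients without the outcome: 4716 − 146 = 4570
no-prophylaxis patients without the outcome: 1119 − 102 = 1017
odds, prophylaxis patients = 146/4570 = 0.03195
odds, no-prophylaxis patients = 102/1017 = 0.10029
OR = 0.03195 / 0.10029 = 0.319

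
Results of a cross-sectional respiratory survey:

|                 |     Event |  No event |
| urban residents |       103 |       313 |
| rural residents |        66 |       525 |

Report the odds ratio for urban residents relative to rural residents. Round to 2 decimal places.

OR = (103 × 525) / (313 × 66) = 54075/20658 ≈ 2.62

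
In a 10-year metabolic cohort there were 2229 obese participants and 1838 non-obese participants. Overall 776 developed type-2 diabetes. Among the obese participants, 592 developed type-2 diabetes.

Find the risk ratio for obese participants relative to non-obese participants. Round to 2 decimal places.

RR = 2.65

obese participants without the outcome: 2229 − 592 = 1637
non-obese participants with the outcome: 776 − 592 = 184
non-obese participants without the outcome: 1838 − 184 = 1654
risk, obese participants = 592/2229 = 0.2656
risk, non-obese participants = 184/1838 = 0.1001
RR = 0.2656 / 0.1001 = 2.65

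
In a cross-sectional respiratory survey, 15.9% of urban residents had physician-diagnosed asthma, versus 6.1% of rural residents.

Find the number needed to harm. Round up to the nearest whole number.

11

absolute risk difference = 0.098000
1 / 0.098000 = 10.204 → round up → 11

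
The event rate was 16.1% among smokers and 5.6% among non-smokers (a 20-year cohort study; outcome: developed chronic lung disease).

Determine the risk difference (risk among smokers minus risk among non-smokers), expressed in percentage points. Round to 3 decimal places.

risk difference = 0.1610 − 0.0560 = 0.1050 → 10.500 percentage points

10.500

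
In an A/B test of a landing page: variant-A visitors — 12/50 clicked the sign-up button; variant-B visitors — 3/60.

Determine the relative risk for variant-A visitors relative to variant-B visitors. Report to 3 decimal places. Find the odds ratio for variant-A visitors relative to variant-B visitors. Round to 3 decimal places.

RR = 4.800; OR = 6.000

risk, variant-A visitors = 12/50 = 0.2400
risk, variant-B visitors = 3/60 = 0.0500
RR = 0.2400 / 0.0500 = 4.800
OR = (12 × 57) / (38 × 3) = 684/114 ≈ 6.000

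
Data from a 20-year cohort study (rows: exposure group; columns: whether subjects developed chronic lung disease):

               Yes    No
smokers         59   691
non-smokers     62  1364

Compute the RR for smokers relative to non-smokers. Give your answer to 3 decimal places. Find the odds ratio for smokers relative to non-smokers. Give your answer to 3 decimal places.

risk, smokers = 59/750 = 0.07867
risk, non-smokers = 62/1426 = 0.04348
RR = 0.07867 / 0.04348 = 1.809
OR = (59 × 1364) / (691 × 62) = 80476/42842 ≈ 1.878

RR = 1.809; OR = 1.878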